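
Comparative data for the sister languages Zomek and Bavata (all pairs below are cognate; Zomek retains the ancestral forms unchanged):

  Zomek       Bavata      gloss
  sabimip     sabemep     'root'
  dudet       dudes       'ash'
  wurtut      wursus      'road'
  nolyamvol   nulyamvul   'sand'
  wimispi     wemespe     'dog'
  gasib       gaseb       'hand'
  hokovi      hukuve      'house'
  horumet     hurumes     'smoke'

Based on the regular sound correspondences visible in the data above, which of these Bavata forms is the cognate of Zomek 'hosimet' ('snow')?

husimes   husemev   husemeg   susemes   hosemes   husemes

husemes

nolyamvol ~ nulyamvul, hokovi ~ hukuve — Zomek o corresponds to Bavata u after a consonant, before a consonant other than r, m, n, p, b, f, v.
sabimip ~ sabemep, wimispi ~ wemespe — Zomek i corresponds to Bavata e after a consonant, before a nasal.
dudet ~ dudes, wurtut ~ wursus — Zomek t corresponds to Bavata s word-finally.
Applying these to Zomek 'hosimet':
  hosimet → husimet   (o→u after a consonant, before a consonant other than r, m, n, p, b, f, v)
  husimet → husemet   (i→e after a consonant, before a nasal)
  husemet → husemes   (t→s word-finally)
So the Bavata cognate is 'husemes'.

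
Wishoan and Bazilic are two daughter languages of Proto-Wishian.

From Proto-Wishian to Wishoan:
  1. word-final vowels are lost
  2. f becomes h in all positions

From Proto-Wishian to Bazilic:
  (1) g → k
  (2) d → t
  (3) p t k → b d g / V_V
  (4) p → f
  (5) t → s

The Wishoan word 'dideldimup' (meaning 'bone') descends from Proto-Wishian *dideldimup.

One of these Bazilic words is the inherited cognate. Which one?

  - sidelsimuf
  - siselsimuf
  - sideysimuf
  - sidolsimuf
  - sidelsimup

Bazilic: *dideldimup > titeltimup > tideltimup > tideltimuf > sidelsimuf  (by unconditioned shift, intervocalic voicing, unconditioned shift, unconditioned shift)
Only 'sidelsimuf' matches the regular Bazilic development of *dideldimup.

sidelsimuf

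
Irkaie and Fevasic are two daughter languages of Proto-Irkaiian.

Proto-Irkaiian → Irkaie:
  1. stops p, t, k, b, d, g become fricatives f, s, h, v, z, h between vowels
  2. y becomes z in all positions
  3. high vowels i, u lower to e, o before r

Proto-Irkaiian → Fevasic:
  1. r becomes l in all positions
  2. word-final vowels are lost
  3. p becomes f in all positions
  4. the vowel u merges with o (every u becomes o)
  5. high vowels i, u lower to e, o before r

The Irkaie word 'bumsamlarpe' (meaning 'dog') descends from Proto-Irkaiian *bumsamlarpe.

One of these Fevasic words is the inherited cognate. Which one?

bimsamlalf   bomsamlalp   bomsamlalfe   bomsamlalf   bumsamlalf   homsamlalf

Fevasic: start from *bumsamlarpe.
  rule 1 (unconditioned shift): bumsamlarpe → bumsamlalpe
  rule 2 (apocope): bumsamlalpe → bumsamlalp
  rule 3 (unconditioned shift): bumsamlalp → bumsamlalf
  rule 4 (vowel merger): bumsamlalf → bomsamlalf
  rule 5: no change — bomsamlalf
  ⇒ Fevasic bomsamlalf

bomsamlalf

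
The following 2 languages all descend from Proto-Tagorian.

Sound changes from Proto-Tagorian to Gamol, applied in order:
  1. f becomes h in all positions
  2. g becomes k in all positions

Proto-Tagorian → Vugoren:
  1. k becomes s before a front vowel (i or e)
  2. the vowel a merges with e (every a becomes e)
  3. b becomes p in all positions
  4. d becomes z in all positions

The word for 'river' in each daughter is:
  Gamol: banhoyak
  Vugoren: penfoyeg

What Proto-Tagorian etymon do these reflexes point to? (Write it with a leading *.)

Position 4: Gamol has h, Vugoren has f. Vugoren preserves f here (none of its changes turn any other segment into f), so the proto-segment is *f.
Position 1: Gamol has b, Vugoren has p. Gamol preserves b here (none of its changes turn any other segment into b), so the proto-segment is *b.
This points to *banfoyag. Verify forward in each daughter:
Gamol: start from *banfoyag.
  rule 1 (unconditioned shift): banfoyag → banhoyag
  rule 2 (unconditioned shift): banhoyag → banhoyak
  ⇒ Gamol banhoyak
Vugoren: start from *banfoyag.
  rule 1: no change — banfoyag
  rule 2 (vowel merger): banfoyag → benfoyeg
  rule 3 (unconditioned shift): benfoyeg → penfoyeg
  rule 4: no change — penfoyeg
  ⇒ Vugoren penfoyeg
No other proto-form is consistent with every reflex, so the reconstruction is *banfoyag.

*banfoyag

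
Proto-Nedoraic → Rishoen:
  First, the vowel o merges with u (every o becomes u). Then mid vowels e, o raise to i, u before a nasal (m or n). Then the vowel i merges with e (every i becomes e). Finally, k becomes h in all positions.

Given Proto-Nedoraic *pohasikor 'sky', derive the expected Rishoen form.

Rishoen: start from *pohasikor.
  rule 1 (vowel merger): pohasikor → puhasikur
  rule 2: no change — puhasikur
  rule 3 (vowel merger): puhasikur → puhasekur
  rule 4 (unconditioned shift): puhasekur → puhasehur
  ⇒ Rishoen puhasehur

puhasehur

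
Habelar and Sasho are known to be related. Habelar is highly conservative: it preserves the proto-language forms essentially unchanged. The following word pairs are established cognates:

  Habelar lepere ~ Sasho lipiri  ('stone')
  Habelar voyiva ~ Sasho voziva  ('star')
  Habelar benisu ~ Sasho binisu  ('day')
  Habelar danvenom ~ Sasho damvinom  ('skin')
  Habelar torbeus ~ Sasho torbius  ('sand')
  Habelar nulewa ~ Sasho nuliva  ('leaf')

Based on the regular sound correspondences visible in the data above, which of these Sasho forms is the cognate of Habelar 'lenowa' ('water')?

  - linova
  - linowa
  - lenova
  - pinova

benisu ~ binisu, danvenom ~ damvinom — Habelar e corresponds to Sasho i after a consonant, before a nasal.
nulewa ~ nuliva — Habelar w corresponds to Sasho v between vowels (before a back vowel).
Applying these to Habelar 'lenowa':
  lenowa → linowa   (e→i after a consonant, before a nasal)
  linowa → linova   (w→v between vowels (before a back vowel))
So the Sasho cognate is 'linova'.

linova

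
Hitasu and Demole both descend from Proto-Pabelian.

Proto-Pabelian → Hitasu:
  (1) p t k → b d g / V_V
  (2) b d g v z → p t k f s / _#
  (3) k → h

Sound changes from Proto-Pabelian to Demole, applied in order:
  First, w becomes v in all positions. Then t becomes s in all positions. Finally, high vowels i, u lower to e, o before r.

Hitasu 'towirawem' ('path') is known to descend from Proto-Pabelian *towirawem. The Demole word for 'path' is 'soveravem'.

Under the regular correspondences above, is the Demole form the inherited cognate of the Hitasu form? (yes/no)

yes

Derive the expected Demole reflex of *towirawem:
Demole: *towirawem > toviravem > soviravem > soveravem  (by unconditioned shift, unconditioned shift, pre-rhotic lowering)
Demole 'soveravem' matches the regular reflex exactly, so the pair is cognate.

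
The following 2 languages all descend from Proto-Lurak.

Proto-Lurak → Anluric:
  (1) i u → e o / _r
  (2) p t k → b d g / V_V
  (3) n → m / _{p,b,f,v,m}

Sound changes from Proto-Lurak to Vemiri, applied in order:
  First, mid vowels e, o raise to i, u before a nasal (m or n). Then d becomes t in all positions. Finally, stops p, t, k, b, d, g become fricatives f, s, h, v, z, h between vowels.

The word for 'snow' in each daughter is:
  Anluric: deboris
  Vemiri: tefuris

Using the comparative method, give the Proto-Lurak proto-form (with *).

Position 3: Anluric has b, Vemiri has f. Taking the neighbouring segments as reconstructed: Anluric b could go back to *p or *b; Vemiri f could go back to *p or *f — the one source consistent with every daughter is *p.
Position 4: Anluric has o, Vemiri has u. Taking the neighbouring segments as reconstructed: Anluric o could go back to *o or *u; Vemiri u can only go back to *u — the one source consistent with every daughter is *u.
Position 1: Anluric has d, Vemiri has t. Taking the neighbouring segments as reconstructed: Anluric d can only go back to *d; Vemiri t could go back to *t or *d — the one source consistent with every daughter is *d.
Verify the candidate proto-form against each daughter:
Anluric: *depuris > deporis > deboris  (by pre-rhotic lowering, intervocalic voicing)
Vemiri: start from *depuris.
  rule 1: no change — depuris
  rule 2 (unconditioned shift): depuris → tepuris
  rule 3 (intervocalic lenition): tepuris → tefuris
  ⇒ Vemiri tefuris
No other proto-form is consistent with every reflex, so the reconstruction is *depuris.

*depuris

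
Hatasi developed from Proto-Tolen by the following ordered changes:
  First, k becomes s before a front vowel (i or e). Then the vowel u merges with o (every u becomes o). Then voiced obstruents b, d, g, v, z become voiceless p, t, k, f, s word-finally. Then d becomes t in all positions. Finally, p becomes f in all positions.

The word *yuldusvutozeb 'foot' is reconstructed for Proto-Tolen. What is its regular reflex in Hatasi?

Hatasi: *yuldusvutozeb
  yuldusvutozeb (rule 1 does not apply)
  yuldusvutozeb → yoldosvotozeb   [vowel merger]
  yoldosvotozeb → yoldosvotozep   [final devoicing]
  yoldosvotozep → yoltosvotozep   [unconditioned shift]
  yoltosvotozep → yoltosvotozef   [unconditioned shift]
  giving Hatasi yoltosvotozef.

yoltosvotozef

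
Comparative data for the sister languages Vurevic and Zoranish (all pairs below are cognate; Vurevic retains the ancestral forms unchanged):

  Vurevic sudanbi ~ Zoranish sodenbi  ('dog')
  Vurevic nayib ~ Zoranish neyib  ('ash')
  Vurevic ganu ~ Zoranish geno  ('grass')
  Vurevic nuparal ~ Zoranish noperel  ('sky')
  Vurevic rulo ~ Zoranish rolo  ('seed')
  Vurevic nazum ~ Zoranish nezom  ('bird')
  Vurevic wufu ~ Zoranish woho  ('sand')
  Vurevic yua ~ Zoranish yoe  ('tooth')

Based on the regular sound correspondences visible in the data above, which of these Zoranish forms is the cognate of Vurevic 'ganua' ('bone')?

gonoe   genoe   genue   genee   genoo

genoe

sudanbi ~ sodenbi, ganu ~ geno — Vurevic a corresponds to Zoranish e after a consonant, before a nasal.
yua ~ yoe — Vurevic u corresponds to Zoranish o after a consonant, before a back vowel.
yua ~ yoe — Vurevic a corresponds to Zoranish e word-finally.
Applying these to Vurevic 'ganua':
  ganua → genua   (a→e after a consonant, before a nasal)
  genua → genoa   (u→o after a consonant, before a back vowel)
  genoa → genoe   (a→e word-finally)
So the Zoranish cognate is 'genoe'.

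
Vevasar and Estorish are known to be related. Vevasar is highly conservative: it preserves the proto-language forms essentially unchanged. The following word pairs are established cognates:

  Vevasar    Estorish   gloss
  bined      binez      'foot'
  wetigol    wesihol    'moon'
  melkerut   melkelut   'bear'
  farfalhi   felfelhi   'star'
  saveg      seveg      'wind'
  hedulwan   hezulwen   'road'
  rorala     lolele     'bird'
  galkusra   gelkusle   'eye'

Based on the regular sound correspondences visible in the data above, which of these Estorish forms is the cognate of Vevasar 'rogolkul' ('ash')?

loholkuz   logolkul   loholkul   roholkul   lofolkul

rorala ~ lolele — Vevasar r corresponds to Estorish l word-initially before a back vowel.
wetigol ~ wesihol — Vevasar g corresponds to Estorish h between vowels (before a back vowel).
Applying these to Vevasar 'rogolkul':
  rogolkul → logolkul   (r→l word-initially before a back vowel)
  logolkul → loholkul   (g→h between vowels (before a back vowel))
So the Estorish cognate is 'loholkul'.

loholkul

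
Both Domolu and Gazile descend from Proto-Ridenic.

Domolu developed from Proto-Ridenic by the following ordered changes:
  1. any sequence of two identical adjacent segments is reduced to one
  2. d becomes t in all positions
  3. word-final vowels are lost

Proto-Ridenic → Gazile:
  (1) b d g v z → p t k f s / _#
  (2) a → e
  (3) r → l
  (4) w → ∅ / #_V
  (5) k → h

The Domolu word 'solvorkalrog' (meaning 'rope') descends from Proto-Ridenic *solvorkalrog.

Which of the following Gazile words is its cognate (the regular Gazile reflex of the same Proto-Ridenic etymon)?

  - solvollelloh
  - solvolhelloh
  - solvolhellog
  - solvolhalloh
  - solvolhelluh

solvolhelloh

Gazile: *solvorkalrog
  solvorkalrog → solvorkalrok   [final devoicing]
  solvorkalrok → solvorkelrok   [vowel merger]
  solvorkelrok → solvolkellok   [unconditioned shift]
  solvolkellok (rule 4 does not apply)
  solvolkellok → solvolhelloh   [unconditioned shift]
  giving Gazile solvolhelloh.
Among the options, 'solvolhelloh' alone shows every Gazile change applied in order.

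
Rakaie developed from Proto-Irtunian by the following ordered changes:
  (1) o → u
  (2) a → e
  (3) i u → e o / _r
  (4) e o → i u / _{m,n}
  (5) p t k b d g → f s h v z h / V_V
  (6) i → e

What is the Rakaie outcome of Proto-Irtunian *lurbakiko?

lorbehehu

Rakaie: *lurbakiko > lurbakiku > lurbekiku > lorbekiku > lorbehihu > lorbehehu  (by vowel merger, vowel merger, pre-rhotic lowering, intervocalic lenition, vowel merger)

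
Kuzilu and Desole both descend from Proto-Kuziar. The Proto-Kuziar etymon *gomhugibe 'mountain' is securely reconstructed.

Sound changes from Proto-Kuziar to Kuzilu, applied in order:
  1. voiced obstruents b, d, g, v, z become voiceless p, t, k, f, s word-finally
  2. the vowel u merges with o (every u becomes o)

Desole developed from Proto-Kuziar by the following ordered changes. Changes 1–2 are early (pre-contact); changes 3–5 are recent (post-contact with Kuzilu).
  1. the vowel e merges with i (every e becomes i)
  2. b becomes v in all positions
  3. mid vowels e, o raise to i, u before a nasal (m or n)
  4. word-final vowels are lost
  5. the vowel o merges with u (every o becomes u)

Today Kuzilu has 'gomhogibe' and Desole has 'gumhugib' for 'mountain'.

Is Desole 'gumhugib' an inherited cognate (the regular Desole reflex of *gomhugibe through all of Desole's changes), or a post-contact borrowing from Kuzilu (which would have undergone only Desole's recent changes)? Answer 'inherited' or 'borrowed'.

If inherited, *gomhugibe would pass through all of Desole's changes:
Desole: *gomhugibe
  gomhugibe → gomhugibi   [vowel merger]
  gomhugibi → gomhugivi   [unconditioned shift]
  gomhugivi → gumhugivi   [pre-nasal raising]
  gumhugivi → gumhugiv   [apocope]
  gumhugiv (rule 5 does not apply)
  giving Desole gumhugiv.
If borrowed from Kuzilu 'gomhogibe' after the early changes, it would undergo only the recent ones:
  rule 3 (pre-nasal raising): gomhogibe → gumhogibe
  rule 4 (apocope): gumhogibe → gumhogib
  rule 5 (vowel merger): gumhogib → gumhugib
  ⇒ as a loan: gumhugib
Desole 'gumhugib' matches the loan outcome 'gumhugib', not the inherited 'gumhugiv' — it skipped the early Desole changes, so it was borrowed from Kuzilu.

borrowed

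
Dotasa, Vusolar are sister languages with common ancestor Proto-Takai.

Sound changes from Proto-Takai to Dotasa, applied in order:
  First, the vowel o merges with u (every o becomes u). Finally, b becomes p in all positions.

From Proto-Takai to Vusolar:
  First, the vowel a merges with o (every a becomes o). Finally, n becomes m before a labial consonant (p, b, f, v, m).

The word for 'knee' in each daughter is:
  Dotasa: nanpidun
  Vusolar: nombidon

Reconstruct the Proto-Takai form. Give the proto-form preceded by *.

*nanbidon

Position 7: Dotasa has u, Vusolar has o. Taking the neighbouring segments as reconstructed: Dotasa u could go back to *o or *u; Vusolar o could go back to *a or *o — the one source consistent with every daughter is *o.
Position 3: Dotasa has n, Vusolar has m. Dotasa preserves n here (none of its changes turn any other segment into n), so the proto-segment is *n.
Position 2: Dotasa has a, Vusolar has o. Dotasa preserves a here (none of its changes turn any other segment into a), so the proto-segment is *a.
Continuing position by position gives *nanbidon; check it forward:
Dotasa: start from *nanbidon.
  rule 1 (vowel merger): nanbidon → nanbidun
  rule 2 (unconditioned shift): nanbidun → nanpidun
  ⇒ Dotasa nanpidun
Vusolar: *nanbidon > nonbidon > nombidon  (by vowel merger, nasal place assimilation)
No other proto-form is consistent with every reflex, so the reconstruction is *nanbidon.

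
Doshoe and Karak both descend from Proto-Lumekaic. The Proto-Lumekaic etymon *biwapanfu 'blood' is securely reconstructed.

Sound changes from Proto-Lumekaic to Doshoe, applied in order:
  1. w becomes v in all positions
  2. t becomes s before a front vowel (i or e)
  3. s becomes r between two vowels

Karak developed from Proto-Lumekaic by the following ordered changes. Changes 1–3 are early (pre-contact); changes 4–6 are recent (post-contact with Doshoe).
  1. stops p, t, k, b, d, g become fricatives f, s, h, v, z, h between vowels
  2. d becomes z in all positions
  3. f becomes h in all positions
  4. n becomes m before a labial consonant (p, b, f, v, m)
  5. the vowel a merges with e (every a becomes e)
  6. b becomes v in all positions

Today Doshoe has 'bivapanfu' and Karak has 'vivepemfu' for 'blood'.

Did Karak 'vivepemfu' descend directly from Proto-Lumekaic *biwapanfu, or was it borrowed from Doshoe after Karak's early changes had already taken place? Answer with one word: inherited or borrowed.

borrowed

If inherited, *biwapanfu would pass through all of Karak's changes:
Karak: *biwapanfu
  biwapanfu → biwafanfu   [intervocalic lenition]
  biwafanfu (rule 2 does not apply)
  biwafanfu → biwahanhu   [unconditioned shift]
  biwahanhu (rule 4 does not apply)
  biwahanhu → biwehenhu   [vowel merger]
  biwehenhu → viwehenhu   [unconditioned shift]
  giving Karak viwehenhu.
If borrowed from Doshoe 'bivapanfu' after the early changes, it would undergo only the recent ones:
  rule 4 (nasal place assimilation): bivapanfu → bivapamfu
  rule 5 (vowel merger): bivapamfu → bivepemfu
  rule 6 (unconditioned shift): bivepemfu → vivepemfu
  ⇒ as a loan: vivepemfu
Karak 'vivepemfu' matches the loan outcome 'vivepemfu', not the inherited 'viwehenhu' — it skipped the early Karak changes, so it was borrowed from Doshoe.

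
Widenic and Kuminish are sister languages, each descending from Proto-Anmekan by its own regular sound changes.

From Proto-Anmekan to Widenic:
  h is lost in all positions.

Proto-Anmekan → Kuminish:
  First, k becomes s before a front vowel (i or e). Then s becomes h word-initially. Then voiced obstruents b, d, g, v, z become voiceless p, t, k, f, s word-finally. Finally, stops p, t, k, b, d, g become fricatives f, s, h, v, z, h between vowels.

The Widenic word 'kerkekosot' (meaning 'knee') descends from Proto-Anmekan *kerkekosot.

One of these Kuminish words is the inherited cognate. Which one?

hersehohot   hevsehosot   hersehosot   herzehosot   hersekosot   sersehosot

hersehosot

Kuminish: *kerkekosot > sersekosot > hersekosot > hersehosot  (by palatalisation, debuccalisation, intervocalic lenition)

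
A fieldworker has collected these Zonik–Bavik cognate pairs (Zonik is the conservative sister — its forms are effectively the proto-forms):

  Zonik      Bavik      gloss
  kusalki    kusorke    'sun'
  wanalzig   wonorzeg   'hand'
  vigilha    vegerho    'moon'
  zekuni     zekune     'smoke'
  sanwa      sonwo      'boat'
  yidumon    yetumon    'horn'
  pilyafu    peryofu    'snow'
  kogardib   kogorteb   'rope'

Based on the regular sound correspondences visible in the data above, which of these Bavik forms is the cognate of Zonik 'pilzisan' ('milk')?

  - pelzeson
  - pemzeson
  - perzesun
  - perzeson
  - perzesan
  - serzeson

perzeson

wanalzig ~ wonorzeg, vigilha ~ vegerho — Zonik i corresponds to Bavik e after a consonant, before a consonant other than r, m, n, p, b, f, v.
kusalki ~ kusorke, wanalzig ~ wonorzeg — Zonik l corresponds to Bavik r after a vowel, before a consonant other than r, m, n, p, b, f, v.
wanalzig ~ wonorzeg, sanwa ~ sonwo — Zonik a corresponds to Bavik o after a consonant, before a nasal.
Applying these to Zonik 'pilzisan':
  pilzisan → pelzisan   (i→e after a consonant, before a consonant other than r, m, n, p, b, f, v)
  pelzisan → perzisan   (l→r after a vowel, before a consonant other than r, m, n, p, b, f, v)
  perzisan → perzesan   (i→e after a consonant, before a consonant other than r, m, n, p, b, f, v)
  perzesan → perzeson   (a→o after a consonant, before a nasal)
So the Bavik cognate is 'perzeson'.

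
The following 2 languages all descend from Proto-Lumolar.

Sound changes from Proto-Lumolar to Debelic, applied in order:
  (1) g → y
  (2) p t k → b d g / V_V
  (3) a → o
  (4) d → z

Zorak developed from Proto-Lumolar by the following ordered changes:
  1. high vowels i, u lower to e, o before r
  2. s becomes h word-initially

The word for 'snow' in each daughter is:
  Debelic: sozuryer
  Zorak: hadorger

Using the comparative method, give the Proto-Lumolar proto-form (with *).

Position 3: Debelic has z, Zorak has d. Zorak preserves d here (none of its changes turn any other segment into d), so the proto-segment is *d.
Position 6: Debelic has y, Zorak has g. Zorak preserves g here (none of its changes turn any other segment into g), so the proto-segment is *g.
Position 2: Debelic has o, Zorak has a. Zorak preserves a here (none of its changes turn any other segment into a), so the proto-segment is *a.
Continuing position by position gives *sadurger; check it forward:
Debelic: *sadurger > saduryer > soduryer > sozuryer  (by unconditioned shift, vowel merger, unconditioned shift)
Zorak: *sadurger > sadorger > hadorger  (by pre-rhotic lowering, debuccalisation)
*sadurger is the unique common source.

*sadurger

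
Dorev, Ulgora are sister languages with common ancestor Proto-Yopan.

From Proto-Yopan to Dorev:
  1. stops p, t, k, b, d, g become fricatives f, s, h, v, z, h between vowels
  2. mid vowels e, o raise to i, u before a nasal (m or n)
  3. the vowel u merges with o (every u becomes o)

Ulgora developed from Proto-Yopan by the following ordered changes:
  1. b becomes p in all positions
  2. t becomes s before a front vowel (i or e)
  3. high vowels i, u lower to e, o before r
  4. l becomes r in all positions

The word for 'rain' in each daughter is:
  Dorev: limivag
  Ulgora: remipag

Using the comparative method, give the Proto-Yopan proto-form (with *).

Position 1: Dorev has l, Ulgora has r. Dorev preserves l here (none of its changes turn any other segment into l), so the proto-segment is *l.
Position 2: Dorev has i, Ulgora has e. Taking the neighbouring segments as reconstructed: Dorev i could go back to *e or *i; Ulgora e can only go back to *e — the one source consistent with every daughter is *e.
This points to *lemibag. Verify forward in each daughter:
Dorev: *lemibag > lemivag > limivag  (by intervocalic lenition, pre-nasal raising)
Ulgora: start from *lemibag.
  rule 1 (unconditioned shift): lemibag → lemipag
  rule 2: no change — lemipag
  rule 3: no change — lemipag
  rule 4 (unconditioned shift): lemipag → remipag
  ⇒ Ulgora remipag
Only *lemibag yields all of Dorev limivag, Ulgora remipag.

*lemibag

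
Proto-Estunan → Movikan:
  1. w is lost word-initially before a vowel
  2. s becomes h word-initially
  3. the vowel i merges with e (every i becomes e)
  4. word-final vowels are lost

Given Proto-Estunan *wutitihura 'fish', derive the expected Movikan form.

Movikan: *wutitihura
  wutitihura → utitihura   [glide loss]
  utitihura (rule 2 does not apply)
  utitihura → utetehura   [vowel merger]
  utetehura → utetehur   [apocope]
  giving Movikan utetehur.

utetehur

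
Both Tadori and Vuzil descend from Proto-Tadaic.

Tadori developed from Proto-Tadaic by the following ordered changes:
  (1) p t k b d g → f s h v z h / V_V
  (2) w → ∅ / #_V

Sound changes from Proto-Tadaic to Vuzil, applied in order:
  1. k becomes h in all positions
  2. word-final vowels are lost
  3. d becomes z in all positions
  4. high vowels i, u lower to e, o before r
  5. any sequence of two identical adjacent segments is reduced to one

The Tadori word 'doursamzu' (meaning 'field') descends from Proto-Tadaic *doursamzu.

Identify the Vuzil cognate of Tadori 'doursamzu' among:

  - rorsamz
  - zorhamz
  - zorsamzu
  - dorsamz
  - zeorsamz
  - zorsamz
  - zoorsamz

Vuzil: start from *doursamzu.
  rule 1: no change — doursamzu
  rule 2 (apocope): doursamzu → doursamz
  rule 3 (unconditioned shift): doursamz → zoursamz
  rule 4 (pre-rhotic lowering): zoursamz → zoorsamz
  rule 5 (degemination): zoorsamz → zorsamz
  ⇒ Vuzil zorsamz

zorsamz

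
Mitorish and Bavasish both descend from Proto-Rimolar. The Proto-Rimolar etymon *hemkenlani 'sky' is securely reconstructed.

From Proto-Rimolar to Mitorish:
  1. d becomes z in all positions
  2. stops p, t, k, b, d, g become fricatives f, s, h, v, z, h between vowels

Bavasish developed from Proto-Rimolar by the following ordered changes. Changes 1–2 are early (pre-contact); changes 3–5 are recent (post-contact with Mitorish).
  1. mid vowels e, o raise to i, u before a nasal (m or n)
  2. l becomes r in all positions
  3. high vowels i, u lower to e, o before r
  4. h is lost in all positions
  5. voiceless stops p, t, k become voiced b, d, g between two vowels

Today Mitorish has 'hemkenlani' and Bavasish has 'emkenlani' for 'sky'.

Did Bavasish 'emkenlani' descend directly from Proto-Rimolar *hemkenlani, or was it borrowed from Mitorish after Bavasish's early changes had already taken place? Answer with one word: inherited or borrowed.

borrowed

If inherited, *hemkenlani would pass through all of Bavasish's changes:
Bavasish: *hemkenlani > himkinlani > himkinrani > imkinrani  (by pre-nasal raising, unconditioned shift, h-loss)
If borrowed from Mitorish 'hemkenlani' after the early changes, it would undergo only the recent ones:
  rule 3 (pre-rhotic lowering): no change (hemkenlani)
  rule 4 (h-loss): hemkenlani → emkenlani
  rule 5 (intervocalic voicing): no change (emkenlani)
  ⇒ as a loan: emkenlani
Bavasish 'emkenlani' matches the loan outcome 'emkenlani', not the inherited 'imkinrani' — it skipped the early Bavasish changes, so it was borrowed from Mitorish.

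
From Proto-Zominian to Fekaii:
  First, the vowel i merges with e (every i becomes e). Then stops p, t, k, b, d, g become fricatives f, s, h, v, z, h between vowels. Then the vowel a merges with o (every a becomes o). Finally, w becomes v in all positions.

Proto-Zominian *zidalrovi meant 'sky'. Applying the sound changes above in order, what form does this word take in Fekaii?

zezolrove

Fekaii: start from *zidalrovi.
  rule 1 (vowel merger): zidalrovi → zedalrove
  rule 2 (intervocalic lenition): zedalrove → zezalrove
  rule 3 (vowel merger): zezalrove → zezolrove
  rule 4: no change — zezolrove
  ⇒ Fekaii zezolrove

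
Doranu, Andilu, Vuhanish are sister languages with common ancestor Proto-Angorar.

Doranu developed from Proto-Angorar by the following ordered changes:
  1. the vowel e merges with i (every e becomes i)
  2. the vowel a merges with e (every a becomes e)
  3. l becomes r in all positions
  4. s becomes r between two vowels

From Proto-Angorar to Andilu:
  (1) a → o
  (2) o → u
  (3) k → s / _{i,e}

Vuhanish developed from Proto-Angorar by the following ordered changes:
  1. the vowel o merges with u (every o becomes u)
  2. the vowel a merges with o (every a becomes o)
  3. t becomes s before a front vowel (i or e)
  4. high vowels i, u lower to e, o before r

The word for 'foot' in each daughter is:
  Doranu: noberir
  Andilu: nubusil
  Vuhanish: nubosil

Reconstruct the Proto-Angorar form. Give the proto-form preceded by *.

Position 7: Doranu has r, Andilu has l, Vuhanish has l. Andilu preserves l here (none of its changes turn any other segment into l), so the proto-segment is *l.
Position 5: Doranu has r, Andilu has s, Vuhanish has s. Taking the neighbouring segments as reconstructed: Doranu r could go back to *s or *l or *r; Andilu s could go back to *k or *s; Vuhanish s could go back to *t or *s — the one source consistent with every daughter is *s.
This points to *nobasil. Verify forward in each daughter:
Doranu: *nobasil
  nobasil (rule 1 does not apply)
  nobasil → nobesil   [vowel merger]
  nobesil → nobesir   [unconditioned shift]
  nobesir → noberir   [rhotacism]
  giving Doranu noberir.
Andilu: *nobasil
  nobasil → nobosil   [vowel merger]
  nobosil → nubusil   [vowel merger]
  nubusil (rule 3 does not apply)
  giving Andilu nubusil.
Vuhanish: *nobasil
  nobasil → nubasil   [vowel merger]
  nubasil → nubosil   [vowel merger]
  nubosil (rule 3 does not apply)
  nubosil (rule 4 does not apply)
  giving Vuhanish nubosil.
*nobasil is the unique common source.

*nobasil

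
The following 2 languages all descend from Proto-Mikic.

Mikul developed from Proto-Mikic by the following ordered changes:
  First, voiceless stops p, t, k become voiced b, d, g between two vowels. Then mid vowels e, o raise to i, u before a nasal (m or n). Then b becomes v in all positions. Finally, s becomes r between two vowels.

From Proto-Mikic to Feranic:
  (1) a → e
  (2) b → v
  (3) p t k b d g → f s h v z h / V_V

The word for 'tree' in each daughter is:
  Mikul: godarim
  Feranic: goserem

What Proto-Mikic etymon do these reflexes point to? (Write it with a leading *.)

Position 6: Mikul has i, Feranic has e. Taking the neighbouring segments as reconstructed: Mikul i could go back to *e or *i; Feranic e could go back to *a or *e — the one source consistent with every daughter is *e.
Position 3: Mikul has d, Feranic has s. Taking the neighbouring segments as reconstructed: Mikul d could go back to *t or *d; Feranic s could go back to *t or *s — the one source consistent with every daughter is *t.
Position 4: Mikul has a, Feranic has e. Mikul preserves a here (none of its changes turn any other segment into a), so the proto-segment is *a.
Continuing position by position gives *gotarem; check it forward:
Mikul: *gotarem
  gotarem → godarem   [intervocalic voicing]
  godarem → godarim   [pre-nasal raising]
  godarim (rule 3 does not apply)
  godarim (rule 4 does not apply)
  giving Mikul godarim.
Feranic: *gotarem
  gotarem → goterem   [vowel merger]
  goterem (rule 2 does not apply)
  goterem → goserem   [intervocalic lenition]
  giving Feranic goserem.
No other proto-form is consistent with every reflex, so the reconstruction is *gotarem.

*gotarem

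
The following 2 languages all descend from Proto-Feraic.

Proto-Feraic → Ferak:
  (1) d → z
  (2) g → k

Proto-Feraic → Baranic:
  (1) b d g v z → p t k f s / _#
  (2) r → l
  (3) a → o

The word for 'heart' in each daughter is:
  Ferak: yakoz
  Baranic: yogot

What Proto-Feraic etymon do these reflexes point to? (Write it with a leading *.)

Position 5: Ferak has z, Baranic has t. Taking the neighbouring segments as reconstructed: Ferak z could go back to *d or *z; Baranic t could go back to *t or *d — the one source consistent with every daughter is *d.
Position 3: Ferak has k, Baranic has g. Baranic preserves g here (none of its changes turn any other segment into g), so the proto-segment is *g.
Continuing position by position gives *yagod; check it forward:
Ferak: start from *yagod.
  rule 1 (unconditioned shift): yagod → yagoz
  rule 2 (unconditioned shift): yagoz → yakoz
  ⇒ Ferak yakoz
Baranic: *yagod
  yagod → yagot   [final devoicing]
  yagot (rule 2 does not apply)
  yagot → yogot   [vowel merger]
  giving Baranic yogot.
*yagod is the unique common source.

*yagod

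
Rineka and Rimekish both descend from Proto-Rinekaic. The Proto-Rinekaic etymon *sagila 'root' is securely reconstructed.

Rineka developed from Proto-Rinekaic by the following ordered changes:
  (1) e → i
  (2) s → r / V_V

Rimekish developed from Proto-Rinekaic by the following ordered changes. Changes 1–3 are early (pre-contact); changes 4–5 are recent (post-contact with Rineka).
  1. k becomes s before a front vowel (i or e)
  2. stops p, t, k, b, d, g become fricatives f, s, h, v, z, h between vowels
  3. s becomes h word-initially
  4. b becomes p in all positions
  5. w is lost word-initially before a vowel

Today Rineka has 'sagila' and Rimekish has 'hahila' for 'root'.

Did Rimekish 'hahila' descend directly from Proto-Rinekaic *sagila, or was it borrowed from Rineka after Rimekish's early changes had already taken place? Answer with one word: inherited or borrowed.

inherited

If inherited, *sagila would pass through all of Rimekish's changes:
Rimekish: *sagila > sahila > hahila  (by intervocalic lenition, debuccalisation)
If borrowed from Rineka 'sagila' after the early changes, it would undergo only the recent ones:
  rule 4 (unconditioned shift): no change (sagila)
  rule 5 (glide loss): no change (sagila)
  ⇒ as a loan: sagila
Rimekish 'hahila' matches the inherited outcome exactly, so it is an inherited cognate, not a loan.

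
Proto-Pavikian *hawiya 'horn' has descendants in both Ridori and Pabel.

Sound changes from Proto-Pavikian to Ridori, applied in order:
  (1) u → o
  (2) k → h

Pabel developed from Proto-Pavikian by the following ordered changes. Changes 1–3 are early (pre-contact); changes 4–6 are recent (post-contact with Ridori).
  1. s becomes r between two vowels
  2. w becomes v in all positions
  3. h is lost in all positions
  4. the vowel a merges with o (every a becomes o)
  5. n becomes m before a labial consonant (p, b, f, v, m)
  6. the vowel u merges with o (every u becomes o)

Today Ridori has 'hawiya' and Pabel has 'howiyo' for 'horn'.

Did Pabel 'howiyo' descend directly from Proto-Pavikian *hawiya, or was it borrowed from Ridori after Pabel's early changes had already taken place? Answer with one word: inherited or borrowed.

If inherited, *hawiya would pass through all of Pabel's changes:
Pabel: *hawiya > haviya > aviya > oviyo  (by unconditioned shift, h-loss, vowel merger)
If borrowed from Ridori 'hawiya' after the early changes, it would undergo only the recent ones:
  rule 4 (vowel merger): hawiya → howiyo
  rule 5 (nasal place assimilation): no change (howiyo)
  rule 6 (vowel merger): no change (howiyo)
  ⇒ as a loan: howiyo
Pabel 'howiyo' matches the loan outcome 'howiyo', not the inherited 'oviyo' — it skipped the early Pabel changes, so it was borrowed from Ridori.

borrowed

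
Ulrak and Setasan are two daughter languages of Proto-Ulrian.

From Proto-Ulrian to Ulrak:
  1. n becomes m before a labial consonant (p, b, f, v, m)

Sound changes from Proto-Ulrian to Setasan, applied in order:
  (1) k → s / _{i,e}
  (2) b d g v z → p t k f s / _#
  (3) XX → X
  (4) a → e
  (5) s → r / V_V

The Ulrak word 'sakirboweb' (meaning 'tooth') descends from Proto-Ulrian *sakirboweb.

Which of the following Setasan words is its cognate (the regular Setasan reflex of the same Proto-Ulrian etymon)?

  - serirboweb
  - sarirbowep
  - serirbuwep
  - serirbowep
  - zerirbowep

serirbowep

Setasan: *sakirboweb
  sakirboweb → sasirboweb   [palatalisation]
  sasirboweb → sasirbowep   [final devoicing]
  sasirbowep (rule 3 does not apply)
  sasirbowep → sesirbowep   [vowel merger]
  sesirbowep → serirbowep   [rhotacism]
  giving Setasan serirbowep.
Among the options, 'serirbowep' alone shows every Setasan change applied in order.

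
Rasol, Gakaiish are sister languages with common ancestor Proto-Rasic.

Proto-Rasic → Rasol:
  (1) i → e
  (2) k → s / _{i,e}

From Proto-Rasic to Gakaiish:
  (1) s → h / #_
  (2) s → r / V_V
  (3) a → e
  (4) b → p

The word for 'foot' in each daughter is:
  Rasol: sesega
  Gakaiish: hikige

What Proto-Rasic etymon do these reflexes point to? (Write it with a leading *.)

*sikiga

Position 2: Rasol has e, Gakaiish has i. Gakaiish preserves i here (none of its changes turn any other segment into i), so the proto-segment is *i.
Position 1: Rasol has s, Gakaiish has h. Taking the neighbouring segments as reconstructed: Rasol s could go back to *k or *s; Gakaiish h could go back to *s or *h — the one source consistent with every daughter is *s.
Position 3: Rasol has s, Gakaiish has k. Gakaiish preserves k here (none of its changes turn any other segment into k), so the proto-segment is *k.
Verify the candidate proto-form against each daughter:
Rasol: *sikiga
  sikiga → sekega   [vowel merger]
  sekega → sesega   [palatalisation]
  giving Rasol sesega.
Gakaiish: start from *sikiga.
  rule 1 (debuccalisation): sikiga → hikiga
  rule 2: no change — hikiga
  rule 3 (vowel merger): hikiga → hikige
  rule 4: no change — hikige
  ⇒ Gakaiish hikige
Only *sikiga yields all of Rasol sesega, Gakaiish hikige.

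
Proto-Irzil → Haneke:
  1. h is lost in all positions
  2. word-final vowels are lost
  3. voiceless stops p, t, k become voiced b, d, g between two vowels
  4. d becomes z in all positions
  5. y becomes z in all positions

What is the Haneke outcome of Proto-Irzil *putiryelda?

Haneke: *putiryelda > putiryeld > pudiryeld > puziryelz > puzirzelz  (by apocope, intervocalic voicing, unconditioned shift, unconditioned shift)

puzirzelz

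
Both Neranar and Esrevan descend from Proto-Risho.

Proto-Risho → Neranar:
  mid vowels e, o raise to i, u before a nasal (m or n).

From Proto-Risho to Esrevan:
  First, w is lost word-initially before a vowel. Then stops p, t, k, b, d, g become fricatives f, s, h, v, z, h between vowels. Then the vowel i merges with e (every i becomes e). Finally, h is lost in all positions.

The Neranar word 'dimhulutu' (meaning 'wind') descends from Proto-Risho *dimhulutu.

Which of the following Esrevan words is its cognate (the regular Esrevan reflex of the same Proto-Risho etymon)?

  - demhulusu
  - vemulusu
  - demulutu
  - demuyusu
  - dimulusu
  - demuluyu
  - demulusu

Esrevan: start from *dimhulutu.
  rule 1: no change — dimhulutu
  rule 2 (intervocalic lenition): dimhulutu → dimhulusu
  rule 3 (vowel merger): dimhulusu → demhulusu
  rule 4 (h-loss): demhulusu → demulusu
  ⇒ Esrevan demulusu
Only 'demulusu' matches the regular Esrevan development of *dimhulutu.

demulusu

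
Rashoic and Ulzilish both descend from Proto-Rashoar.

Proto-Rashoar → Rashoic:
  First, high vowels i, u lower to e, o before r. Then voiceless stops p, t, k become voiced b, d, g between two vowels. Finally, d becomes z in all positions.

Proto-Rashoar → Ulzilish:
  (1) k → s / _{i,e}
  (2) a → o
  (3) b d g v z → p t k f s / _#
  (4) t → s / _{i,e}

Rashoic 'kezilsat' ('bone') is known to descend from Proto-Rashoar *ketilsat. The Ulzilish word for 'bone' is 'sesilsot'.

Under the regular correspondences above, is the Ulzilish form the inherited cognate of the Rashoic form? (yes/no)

yes

Derive the expected Ulzilish reflex of *ketilsat:
Ulzilish: start from *ketilsat.
  rule 1 (palatalisation): ketilsat → setilsat
  rule 2 (vowel merger): setilsat → setilsot
  rule 3: no change — setilsot
  rule 4 (palatalisation): setilsot → sesilsot
  ⇒ Ulzilish sesilsot
Ulzilish 'sesilsot' matches the regular reflex exactly, so the pair is cognate.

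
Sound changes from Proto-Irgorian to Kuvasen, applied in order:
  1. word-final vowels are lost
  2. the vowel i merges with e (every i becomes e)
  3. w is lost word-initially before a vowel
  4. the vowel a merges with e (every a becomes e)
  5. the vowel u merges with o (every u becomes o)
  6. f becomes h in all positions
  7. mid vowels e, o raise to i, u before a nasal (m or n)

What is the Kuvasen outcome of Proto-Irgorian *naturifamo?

netorehim

Kuvasen: *naturifamo > naturifam > naturefam > neturefem > netorefem > netorehem > netorehim  (by apocope, vowel merger, vowel merger, vowel merger, unconditioned shift, pre-nasal raising)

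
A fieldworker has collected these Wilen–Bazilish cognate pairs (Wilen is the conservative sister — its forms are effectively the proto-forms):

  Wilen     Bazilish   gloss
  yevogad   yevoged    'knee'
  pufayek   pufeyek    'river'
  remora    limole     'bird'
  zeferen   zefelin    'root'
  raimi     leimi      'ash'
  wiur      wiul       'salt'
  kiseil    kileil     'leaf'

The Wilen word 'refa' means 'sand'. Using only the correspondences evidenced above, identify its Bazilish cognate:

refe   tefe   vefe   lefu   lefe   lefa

lefe

remora ~ limole — Wilen r corresponds to Bazilish l word-initially before a front vowel.
remora ~ limole — Wilen a corresponds to Bazilish e word-finally.
Applying these to Wilen 'refa':
  refa → lefa   (r→l word-initially before a front vowel)
  lefa → lefe   (a→e word-finally)
So the Bazilish cognate is 'lefe'.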